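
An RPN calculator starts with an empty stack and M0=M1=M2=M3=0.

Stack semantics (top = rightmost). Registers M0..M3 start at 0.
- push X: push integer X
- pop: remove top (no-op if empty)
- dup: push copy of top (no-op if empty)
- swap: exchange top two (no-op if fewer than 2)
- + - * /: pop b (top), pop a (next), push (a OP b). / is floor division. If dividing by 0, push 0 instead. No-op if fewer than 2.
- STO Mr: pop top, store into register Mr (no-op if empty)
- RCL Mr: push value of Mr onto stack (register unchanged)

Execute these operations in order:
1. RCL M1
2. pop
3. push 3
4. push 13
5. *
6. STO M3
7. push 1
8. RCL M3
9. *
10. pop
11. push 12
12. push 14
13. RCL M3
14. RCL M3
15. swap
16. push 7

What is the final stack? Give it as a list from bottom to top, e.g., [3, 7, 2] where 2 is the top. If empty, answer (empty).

Answer: [12, 14, 39, 39, 7]

Derivation:
After op 1 (RCL M1): stack=[0] mem=[0,0,0,0]
After op 2 (pop): stack=[empty] mem=[0,0,0,0]
After op 3 (push 3): stack=[3] mem=[0,0,0,0]
After op 4 (push 13): stack=[3,13] mem=[0,0,0,0]
After op 5 (*): stack=[39] mem=[0,0,0,0]
After op 6 (STO M3): stack=[empty] mem=[0,0,0,39]
After op 7 (push 1): stack=[1] mem=[0,0,0,39]
After op 8 (RCL M3): stack=[1,39] mem=[0,0,0,39]
After op 9 (*): stack=[39] mem=[0,0,0,39]
After op 10 (pop): stack=[empty] mem=[0,0,0,39]
After op 11 (push 12): stack=[12] mem=[0,0,0,39]
After op 12 (push 14): stack=[12,14] mem=[0,0,0,39]
After op 13 (RCL M3): stack=[12,14,39] mem=[0,0,0,39]
After op 14 (RCL M3): stack=[12,14,39,39] mem=[0,0,0,39]
After op 15 (swap): stack=[12,14,39,39] mem=[0,0,0,39]
After op 16 (push 7): stack=[12,14,39,39,7] mem=[0,0,0,39]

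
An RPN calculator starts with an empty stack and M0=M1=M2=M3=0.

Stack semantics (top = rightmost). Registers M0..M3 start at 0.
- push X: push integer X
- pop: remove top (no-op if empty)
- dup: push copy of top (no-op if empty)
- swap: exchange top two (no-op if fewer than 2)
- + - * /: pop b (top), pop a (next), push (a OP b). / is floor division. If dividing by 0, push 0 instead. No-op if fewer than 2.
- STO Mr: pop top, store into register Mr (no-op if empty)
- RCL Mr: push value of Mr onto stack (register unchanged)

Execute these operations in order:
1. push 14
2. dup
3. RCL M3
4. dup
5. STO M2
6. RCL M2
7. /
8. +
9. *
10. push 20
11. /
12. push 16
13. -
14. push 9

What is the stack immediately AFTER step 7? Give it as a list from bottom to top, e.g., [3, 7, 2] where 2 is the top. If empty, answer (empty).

After op 1 (push 14): stack=[14] mem=[0,0,0,0]
After op 2 (dup): stack=[14,14] mem=[0,0,0,0]
After op 3 (RCL M3): stack=[14,14,0] mem=[0,0,0,0]
After op 4 (dup): stack=[14,14,0,0] mem=[0,0,0,0]
After op 5 (STO M2): stack=[14,14,0] mem=[0,0,0,0]
After op 6 (RCL M2): stack=[14,14,0,0] mem=[0,0,0,0]
After op 7 (/): stack=[14,14,0] mem=[0,0,0,0]

[14, 14, 0]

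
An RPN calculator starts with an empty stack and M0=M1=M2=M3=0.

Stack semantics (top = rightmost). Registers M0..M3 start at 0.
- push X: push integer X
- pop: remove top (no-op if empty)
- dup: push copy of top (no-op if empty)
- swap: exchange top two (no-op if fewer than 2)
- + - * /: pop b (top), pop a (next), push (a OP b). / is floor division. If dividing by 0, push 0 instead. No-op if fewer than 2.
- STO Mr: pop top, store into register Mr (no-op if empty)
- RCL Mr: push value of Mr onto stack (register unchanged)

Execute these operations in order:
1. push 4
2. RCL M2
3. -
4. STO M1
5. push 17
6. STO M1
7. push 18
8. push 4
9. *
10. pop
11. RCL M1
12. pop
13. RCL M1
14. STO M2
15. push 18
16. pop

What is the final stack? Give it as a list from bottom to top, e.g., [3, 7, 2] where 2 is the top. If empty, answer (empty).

Answer: (empty)

Derivation:
After op 1 (push 4): stack=[4] mem=[0,0,0,0]
After op 2 (RCL M2): stack=[4,0] mem=[0,0,0,0]
After op 3 (-): stack=[4] mem=[0,0,0,0]
After op 4 (STO M1): stack=[empty] mem=[0,4,0,0]
After op 5 (push 17): stack=[17] mem=[0,4,0,0]
After op 6 (STO M1): stack=[empty] mem=[0,17,0,0]
After op 7 (push 18): stack=[18] mem=[0,17,0,0]
After op 8 (push 4): stack=[18,4] mem=[0,17,0,0]
After op 9 (*): stack=[72] mem=[0,17,0,0]
After op 10 (pop): stack=[empty] mem=[0,17,0,0]
After op 11 (RCL M1): stack=[17] mem=[0,17,0,0]
After op 12 (pop): stack=[empty] mem=[0,17,0,0]
After op 13 (RCL M1): stack=[17] mem=[0,17,0,0]
After op 14 (STO M2): stack=[empty] mem=[0,17,17,0]
After op 15 (push 18): stack=[18] mem=[0,17,17,0]
After op 16 (pop): stack=[empty] mem=[0,17,17,0]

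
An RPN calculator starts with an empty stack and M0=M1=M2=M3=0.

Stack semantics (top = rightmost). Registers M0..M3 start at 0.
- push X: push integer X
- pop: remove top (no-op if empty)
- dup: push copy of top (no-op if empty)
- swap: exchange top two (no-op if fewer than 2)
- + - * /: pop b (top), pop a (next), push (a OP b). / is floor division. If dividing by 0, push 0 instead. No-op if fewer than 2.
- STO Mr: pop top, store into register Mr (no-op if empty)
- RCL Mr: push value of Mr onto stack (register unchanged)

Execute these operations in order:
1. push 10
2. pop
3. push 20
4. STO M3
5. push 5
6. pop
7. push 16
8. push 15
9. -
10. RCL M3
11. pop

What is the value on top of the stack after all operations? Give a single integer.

After op 1 (push 10): stack=[10] mem=[0,0,0,0]
After op 2 (pop): stack=[empty] mem=[0,0,0,0]
After op 3 (push 20): stack=[20] mem=[0,0,0,0]
After op 4 (STO M3): stack=[empty] mem=[0,0,0,20]
After op 5 (push 5): stack=[5] mem=[0,0,0,20]
After op 6 (pop): stack=[empty] mem=[0,0,0,20]
After op 7 (push 16): stack=[16] mem=[0,0,0,20]
After op 8 (push 15): stack=[16,15] mem=[0,0,0,20]
After op 9 (-): stack=[1] mem=[0,0,0,20]
After op 10 (RCL M3): stack=[1,20] mem=[0,0,0,20]
After op 11 (pop): stack=[1] mem=[0,0,0,20]

Answer: 1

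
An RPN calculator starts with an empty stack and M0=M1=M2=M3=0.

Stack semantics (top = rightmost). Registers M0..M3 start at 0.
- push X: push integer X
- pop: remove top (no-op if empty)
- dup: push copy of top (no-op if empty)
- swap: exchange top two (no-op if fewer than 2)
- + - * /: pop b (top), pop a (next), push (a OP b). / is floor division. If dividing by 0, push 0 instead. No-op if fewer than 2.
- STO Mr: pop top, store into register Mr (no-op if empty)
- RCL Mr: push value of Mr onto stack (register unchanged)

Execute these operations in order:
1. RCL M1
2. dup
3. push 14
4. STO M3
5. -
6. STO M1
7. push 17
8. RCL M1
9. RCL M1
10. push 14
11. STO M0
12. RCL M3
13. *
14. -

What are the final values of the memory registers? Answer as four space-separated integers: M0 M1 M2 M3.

Answer: 14 0 0 14

Derivation:
After op 1 (RCL M1): stack=[0] mem=[0,0,0,0]
After op 2 (dup): stack=[0,0] mem=[0,0,0,0]
After op 3 (push 14): stack=[0,0,14] mem=[0,0,0,0]
After op 4 (STO M3): stack=[0,0] mem=[0,0,0,14]
After op 5 (-): stack=[0] mem=[0,0,0,14]
After op 6 (STO M1): stack=[empty] mem=[0,0,0,14]
After op 7 (push 17): stack=[17] mem=[0,0,0,14]
After op 8 (RCL M1): stack=[17,0] mem=[0,0,0,14]
After op 9 (RCL M1): stack=[17,0,0] mem=[0,0,0,14]
After op 10 (push 14): stack=[17,0,0,14] mem=[0,0,0,14]
After op 11 (STO M0): stack=[17,0,0] mem=[14,0,0,14]
After op 12 (RCL M3): stack=[17,0,0,14] mem=[14,0,0,14]
After op 13 (*): stack=[17,0,0] mem=[14,0,0,14]
After op 14 (-): stack=[17,0] mem=[14,0,0,14]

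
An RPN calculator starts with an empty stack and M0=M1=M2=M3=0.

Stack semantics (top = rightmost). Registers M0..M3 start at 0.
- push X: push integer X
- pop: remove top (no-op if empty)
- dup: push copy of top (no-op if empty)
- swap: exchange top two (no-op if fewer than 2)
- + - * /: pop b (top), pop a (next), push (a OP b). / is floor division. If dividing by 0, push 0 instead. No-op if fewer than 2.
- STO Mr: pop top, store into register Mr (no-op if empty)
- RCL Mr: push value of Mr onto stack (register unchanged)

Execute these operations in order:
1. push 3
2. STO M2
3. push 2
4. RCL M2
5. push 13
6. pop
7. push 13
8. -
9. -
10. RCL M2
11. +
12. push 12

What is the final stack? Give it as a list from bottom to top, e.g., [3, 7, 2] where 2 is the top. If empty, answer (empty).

Answer: [15, 12]

Derivation:
After op 1 (push 3): stack=[3] mem=[0,0,0,0]
After op 2 (STO M2): stack=[empty] mem=[0,0,3,0]
After op 3 (push 2): stack=[2] mem=[0,0,3,0]
After op 4 (RCL M2): stack=[2,3] mem=[0,0,3,0]
After op 5 (push 13): stack=[2,3,13] mem=[0,0,3,0]
After op 6 (pop): stack=[2,3] mem=[0,0,3,0]
After op 7 (push 13): stack=[2,3,13] mem=[0,0,3,0]
After op 8 (-): stack=[2,-10] mem=[0,0,3,0]
After op 9 (-): stack=[12] mem=[0,0,3,0]
After op 10 (RCL M2): stack=[12,3] mem=[0,0,3,0]
After op 11 (+): stack=[15] mem=[0,0,3,0]
After op 12 (push 12): stack=[15,12] mem=[0,0,3,0]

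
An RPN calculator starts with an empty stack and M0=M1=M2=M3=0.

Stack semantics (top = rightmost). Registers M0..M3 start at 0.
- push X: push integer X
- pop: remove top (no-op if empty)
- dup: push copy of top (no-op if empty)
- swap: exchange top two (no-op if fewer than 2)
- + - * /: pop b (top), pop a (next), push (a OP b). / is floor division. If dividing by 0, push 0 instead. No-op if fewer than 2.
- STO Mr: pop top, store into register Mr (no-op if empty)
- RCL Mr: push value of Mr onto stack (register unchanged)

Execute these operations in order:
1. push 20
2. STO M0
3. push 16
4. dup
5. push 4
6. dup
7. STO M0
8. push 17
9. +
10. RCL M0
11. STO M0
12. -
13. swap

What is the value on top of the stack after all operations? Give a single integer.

Answer: 16

Derivation:
After op 1 (push 20): stack=[20] mem=[0,0,0,0]
After op 2 (STO M0): stack=[empty] mem=[20,0,0,0]
After op 3 (push 16): stack=[16] mem=[20,0,0,0]
After op 4 (dup): stack=[16,16] mem=[20,0,0,0]
After op 5 (push 4): stack=[16,16,4] mem=[20,0,0,0]
After op 6 (dup): stack=[16,16,4,4] mem=[20,0,0,0]
After op 7 (STO M0): stack=[16,16,4] mem=[4,0,0,0]
After op 8 (push 17): stack=[16,16,4,17] mem=[4,0,0,0]
After op 9 (+): stack=[16,16,21] mem=[4,0,0,0]
After op 10 (RCL M0): stack=[16,16,21,4] mem=[4,0,0,0]
After op 11 (STO M0): stack=[16,16,21] mem=[4,0,0,0]
After op 12 (-): stack=[16,-5] mem=[4,0,0,0]
After op 13 (swap): stack=[-5,16] mem=[4,0,0,0]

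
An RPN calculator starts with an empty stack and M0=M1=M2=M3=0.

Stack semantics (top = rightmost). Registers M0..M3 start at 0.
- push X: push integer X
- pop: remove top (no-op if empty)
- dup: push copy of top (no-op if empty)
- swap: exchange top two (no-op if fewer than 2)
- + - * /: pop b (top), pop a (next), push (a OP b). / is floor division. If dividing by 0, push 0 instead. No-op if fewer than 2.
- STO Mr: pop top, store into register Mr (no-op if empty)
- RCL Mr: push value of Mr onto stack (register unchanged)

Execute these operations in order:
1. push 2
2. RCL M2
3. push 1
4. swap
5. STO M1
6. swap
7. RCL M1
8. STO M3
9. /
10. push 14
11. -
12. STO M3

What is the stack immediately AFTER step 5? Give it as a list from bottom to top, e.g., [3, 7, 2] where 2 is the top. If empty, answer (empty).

After op 1 (push 2): stack=[2] mem=[0,0,0,0]
After op 2 (RCL M2): stack=[2,0] mem=[0,0,0,0]
After op 3 (push 1): stack=[2,0,1] mem=[0,0,0,0]
After op 4 (swap): stack=[2,1,0] mem=[0,0,0,0]
After op 5 (STO M1): stack=[2,1] mem=[0,0,0,0]

[2, 1]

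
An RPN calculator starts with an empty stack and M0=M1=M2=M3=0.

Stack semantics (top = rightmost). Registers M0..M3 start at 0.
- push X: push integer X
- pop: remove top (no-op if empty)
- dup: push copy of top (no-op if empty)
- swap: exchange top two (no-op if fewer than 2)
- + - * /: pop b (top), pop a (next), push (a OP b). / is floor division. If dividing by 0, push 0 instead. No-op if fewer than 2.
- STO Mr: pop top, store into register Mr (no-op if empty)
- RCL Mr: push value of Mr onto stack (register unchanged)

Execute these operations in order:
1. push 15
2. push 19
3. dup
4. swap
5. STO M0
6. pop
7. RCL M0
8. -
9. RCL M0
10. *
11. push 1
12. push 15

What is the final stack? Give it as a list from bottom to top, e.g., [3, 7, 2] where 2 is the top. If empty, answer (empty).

After op 1 (push 15): stack=[15] mem=[0,0,0,0]
After op 2 (push 19): stack=[15,19] mem=[0,0,0,0]
After op 3 (dup): stack=[15,19,19] mem=[0,0,0,0]
After op 4 (swap): stack=[15,19,19] mem=[0,0,0,0]
After op 5 (STO M0): stack=[15,19] mem=[19,0,0,0]
After op 6 (pop): stack=[15] mem=[19,0,0,0]
After op 7 (RCL M0): stack=[15,19] mem=[19,0,0,0]
After op 8 (-): stack=[-4] mem=[19,0,0,0]
After op 9 (RCL M0): stack=[-4,19] mem=[19,0,0,0]
After op 10 (*): stack=[-76] mem=[19,0,0,0]
After op 11 (push 1): stack=[-76,1] mem=[19,0,0,0]
After op 12 (push 15): stack=[-76,1,15] mem=[19,0,0,0]

Answer: [-76, 1, 15]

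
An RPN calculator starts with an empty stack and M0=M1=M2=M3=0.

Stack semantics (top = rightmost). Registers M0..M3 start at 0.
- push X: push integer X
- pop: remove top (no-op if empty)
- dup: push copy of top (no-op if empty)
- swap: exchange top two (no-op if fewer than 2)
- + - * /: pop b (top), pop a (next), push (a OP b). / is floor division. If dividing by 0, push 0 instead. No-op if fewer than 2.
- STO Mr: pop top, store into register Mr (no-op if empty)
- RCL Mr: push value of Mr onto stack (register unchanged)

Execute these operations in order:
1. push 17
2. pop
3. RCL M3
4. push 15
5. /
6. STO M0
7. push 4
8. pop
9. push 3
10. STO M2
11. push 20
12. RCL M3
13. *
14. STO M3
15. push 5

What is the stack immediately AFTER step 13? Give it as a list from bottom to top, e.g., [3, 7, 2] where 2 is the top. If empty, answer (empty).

After op 1 (push 17): stack=[17] mem=[0,0,0,0]
After op 2 (pop): stack=[empty] mem=[0,0,0,0]
After op 3 (RCL M3): stack=[0] mem=[0,0,0,0]
After op 4 (push 15): stack=[0,15] mem=[0,0,0,0]
After op 5 (/): stack=[0] mem=[0,0,0,0]
After op 6 (STO M0): stack=[empty] mem=[0,0,0,0]
After op 7 (push 4): stack=[4] mem=[0,0,0,0]
After op 8 (pop): stack=[empty] mem=[0,0,0,0]
After op 9 (push 3): stack=[3] mem=[0,0,0,0]
After op 10 (STO M2): stack=[empty] mem=[0,0,3,0]
After op 11 (push 20): stack=[20] mem=[0,0,3,0]
After op 12 (RCL M3): stack=[20,0] mem=[0,0,3,0]
After op 13 (*): stack=[0] mem=[0,0,3,0]

[0]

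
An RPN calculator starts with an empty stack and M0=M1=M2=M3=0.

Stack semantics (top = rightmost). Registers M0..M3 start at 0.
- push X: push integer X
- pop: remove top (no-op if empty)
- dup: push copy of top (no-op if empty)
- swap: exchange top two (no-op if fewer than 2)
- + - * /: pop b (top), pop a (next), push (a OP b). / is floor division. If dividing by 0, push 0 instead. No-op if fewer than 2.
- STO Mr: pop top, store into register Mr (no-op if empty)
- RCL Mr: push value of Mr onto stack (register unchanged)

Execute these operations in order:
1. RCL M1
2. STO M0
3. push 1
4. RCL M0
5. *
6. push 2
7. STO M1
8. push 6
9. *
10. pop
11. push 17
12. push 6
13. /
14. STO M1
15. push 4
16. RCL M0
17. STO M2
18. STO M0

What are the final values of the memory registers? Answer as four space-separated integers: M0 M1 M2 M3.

Answer: 4 2 0 0

Derivation:
After op 1 (RCL M1): stack=[0] mem=[0,0,0,0]
After op 2 (STO M0): stack=[empty] mem=[0,0,0,0]
After op 3 (push 1): stack=[1] mem=[0,0,0,0]
After op 4 (RCL M0): stack=[1,0] mem=[0,0,0,0]
After op 5 (*): stack=[0] mem=[0,0,0,0]
After op 6 (push 2): stack=[0,2] mem=[0,0,0,0]
After op 7 (STO M1): stack=[0] mem=[0,2,0,0]
After op 8 (push 6): stack=[0,6] mem=[0,2,0,0]
After op 9 (*): stack=[0] mem=[0,2,0,0]
After op 10 (pop): stack=[empty] mem=[0,2,0,0]
After op 11 (push 17): stack=[17] mem=[0,2,0,0]
After op 12 (push 6): stack=[17,6] mem=[0,2,0,0]
After op 13 (/): stack=[2] mem=[0,2,0,0]
After op 14 (STO M1): stack=[empty] mem=[0,2,0,0]
After op 15 (push 4): stack=[4] mem=[0,2,0,0]
After op 16 (RCL M0): stack=[4,0] mem=[0,2,0,0]
After op 17 (STO M2): stack=[4] mem=[0,2,0,0]
After op 18 (STO M0): stack=[empty] mem=[4,2,0,0]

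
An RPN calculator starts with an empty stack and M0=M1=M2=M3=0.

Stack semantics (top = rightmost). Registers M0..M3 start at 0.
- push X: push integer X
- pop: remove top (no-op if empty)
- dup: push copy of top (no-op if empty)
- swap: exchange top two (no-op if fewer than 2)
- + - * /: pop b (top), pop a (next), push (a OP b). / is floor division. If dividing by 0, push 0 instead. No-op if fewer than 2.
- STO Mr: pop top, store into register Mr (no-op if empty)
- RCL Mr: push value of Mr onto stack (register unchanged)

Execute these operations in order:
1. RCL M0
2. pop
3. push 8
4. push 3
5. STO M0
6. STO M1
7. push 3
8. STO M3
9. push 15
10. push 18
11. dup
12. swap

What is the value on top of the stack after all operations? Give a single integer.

After op 1 (RCL M0): stack=[0] mem=[0,0,0,0]
After op 2 (pop): stack=[empty] mem=[0,0,0,0]
After op 3 (push 8): stack=[8] mem=[0,0,0,0]
After op 4 (push 3): stack=[8,3] mem=[0,0,0,0]
After op 5 (STO M0): stack=[8] mem=[3,0,0,0]
After op 6 (STO M1): stack=[empty] mem=[3,8,0,0]
After op 7 (push 3): stack=[3] mem=[3,8,0,0]
After op 8 (STO M3): stack=[empty] mem=[3,8,0,3]
After op 9 (push 15): stack=[15] mem=[3,8,0,3]
After op 10 (push 18): stack=[15,18] mem=[3,8,0,3]
After op 11 (dup): stack=[15,18,18] mem=[3,8,0,3]
After op 12 (swap): stack=[15,18,18] mem=[3,8,0,3]

Answer: 18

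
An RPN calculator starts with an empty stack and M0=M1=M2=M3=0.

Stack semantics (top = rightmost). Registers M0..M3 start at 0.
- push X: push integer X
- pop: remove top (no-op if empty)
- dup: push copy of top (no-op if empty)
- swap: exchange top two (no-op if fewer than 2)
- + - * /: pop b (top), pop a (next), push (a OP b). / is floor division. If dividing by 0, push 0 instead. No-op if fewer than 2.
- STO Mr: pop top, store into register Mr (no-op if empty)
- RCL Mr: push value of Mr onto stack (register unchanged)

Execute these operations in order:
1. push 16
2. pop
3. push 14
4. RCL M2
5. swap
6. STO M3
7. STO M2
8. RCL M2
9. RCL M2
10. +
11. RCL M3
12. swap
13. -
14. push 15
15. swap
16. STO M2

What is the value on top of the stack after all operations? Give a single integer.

Answer: 15

Derivation:
After op 1 (push 16): stack=[16] mem=[0,0,0,0]
After op 2 (pop): stack=[empty] mem=[0,0,0,0]
After op 3 (push 14): stack=[14] mem=[0,0,0,0]
After op 4 (RCL M2): stack=[14,0] mem=[0,0,0,0]
After op 5 (swap): stack=[0,14] mem=[0,0,0,0]
After op 6 (STO M3): stack=[0] mem=[0,0,0,14]
After op 7 (STO M2): stack=[empty] mem=[0,0,0,14]
After op 8 (RCL M2): stack=[0] mem=[0,0,0,14]
After op 9 (RCL M2): stack=[0,0] mem=[0,0,0,14]
After op 10 (+): stack=[0] mem=[0,0,0,14]
After op 11 (RCL M3): stack=[0,14] mem=[0,0,0,14]
After op 12 (swap): stack=[14,0] mem=[0,0,0,14]
After op 13 (-): stack=[14] mem=[0,0,0,14]
After op 14 (push 15): stack=[14,15] mem=[0,0,0,14]
After op 15 (swap): stack=[15,14] mem=[0,0,0,14]
After op 16 (STO M2): stack=[15] mem=[0,0,14,14]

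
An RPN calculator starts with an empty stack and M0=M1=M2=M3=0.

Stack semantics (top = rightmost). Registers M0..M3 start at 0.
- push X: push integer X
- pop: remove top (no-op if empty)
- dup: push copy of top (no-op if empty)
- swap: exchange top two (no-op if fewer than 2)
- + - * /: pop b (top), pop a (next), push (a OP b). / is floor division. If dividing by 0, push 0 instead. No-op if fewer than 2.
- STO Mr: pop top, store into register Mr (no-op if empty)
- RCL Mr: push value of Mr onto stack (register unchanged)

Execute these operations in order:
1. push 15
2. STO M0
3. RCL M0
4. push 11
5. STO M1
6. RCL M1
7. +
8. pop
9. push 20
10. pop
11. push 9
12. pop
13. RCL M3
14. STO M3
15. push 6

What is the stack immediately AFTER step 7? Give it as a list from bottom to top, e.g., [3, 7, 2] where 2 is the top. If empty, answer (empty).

After op 1 (push 15): stack=[15] mem=[0,0,0,0]
After op 2 (STO M0): stack=[empty] mem=[15,0,0,0]
After op 3 (RCL M0): stack=[15] mem=[15,0,0,0]
After op 4 (push 11): stack=[15,11] mem=[15,0,0,0]
After op 5 (STO M1): stack=[15] mem=[15,11,0,0]
After op 6 (RCL M1): stack=[15,11] mem=[15,11,0,0]
After op 7 (+): stack=[26] mem=[15,11,0,0]

[26]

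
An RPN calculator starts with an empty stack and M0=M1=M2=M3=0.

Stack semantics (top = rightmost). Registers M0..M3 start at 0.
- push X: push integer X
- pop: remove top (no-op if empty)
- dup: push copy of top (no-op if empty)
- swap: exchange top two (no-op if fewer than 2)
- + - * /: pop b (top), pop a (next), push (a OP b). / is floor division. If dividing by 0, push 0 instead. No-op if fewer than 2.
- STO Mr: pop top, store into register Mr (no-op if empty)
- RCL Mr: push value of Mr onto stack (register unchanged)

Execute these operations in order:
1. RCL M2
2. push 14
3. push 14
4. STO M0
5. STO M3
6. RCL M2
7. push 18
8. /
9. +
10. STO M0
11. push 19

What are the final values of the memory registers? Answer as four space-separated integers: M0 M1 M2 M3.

Answer: 0 0 0 14

Derivation:
After op 1 (RCL M2): stack=[0] mem=[0,0,0,0]
After op 2 (push 14): stack=[0,14] mem=[0,0,0,0]
After op 3 (push 14): stack=[0,14,14] mem=[0,0,0,0]
After op 4 (STO M0): stack=[0,14] mem=[14,0,0,0]
After op 5 (STO M3): stack=[0] mem=[14,0,0,14]
After op 6 (RCL M2): stack=[0,0] mem=[14,0,0,14]
After op 7 (push 18): stack=[0,0,18] mem=[14,0,0,14]
After op 8 (/): stack=[0,0] mem=[14,0,0,14]
After op 9 (+): stack=[0] mem=[14,0,0,14]
After op 10 (STO M0): stack=[empty] mem=[0,0,0,14]
After op 11 (push 19): stack=[19] mem=[0,0,0,14]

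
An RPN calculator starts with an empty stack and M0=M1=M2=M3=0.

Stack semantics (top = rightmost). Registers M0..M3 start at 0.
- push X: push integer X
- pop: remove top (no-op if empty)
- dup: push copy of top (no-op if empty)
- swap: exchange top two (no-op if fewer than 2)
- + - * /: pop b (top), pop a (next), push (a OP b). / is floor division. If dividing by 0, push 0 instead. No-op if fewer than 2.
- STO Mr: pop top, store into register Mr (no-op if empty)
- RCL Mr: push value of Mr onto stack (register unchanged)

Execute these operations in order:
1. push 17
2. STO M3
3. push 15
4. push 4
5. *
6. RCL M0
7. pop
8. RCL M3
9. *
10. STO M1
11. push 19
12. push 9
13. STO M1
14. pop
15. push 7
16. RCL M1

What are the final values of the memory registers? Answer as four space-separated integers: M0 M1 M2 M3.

After op 1 (push 17): stack=[17] mem=[0,0,0,0]
After op 2 (STO M3): stack=[empty] mem=[0,0,0,17]
After op 3 (push 15): stack=[15] mem=[0,0,0,17]
After op 4 (push 4): stack=[15,4] mem=[0,0,0,17]
After op 5 (*): stack=[60] mem=[0,0,0,17]
After op 6 (RCL M0): stack=[60,0] mem=[0,0,0,17]
After op 7 (pop): stack=[60] mem=[0,0,0,17]
After op 8 (RCL M3): stack=[60,17] mem=[0,0,0,17]
After op 9 (*): stack=[1020] mem=[0,0,0,17]
After op 10 (STO M1): stack=[empty] mem=[0,1020,0,17]
After op 11 (push 19): stack=[19] mem=[0,1020,0,17]
After op 12 (push 9): stack=[19,9] mem=[0,1020,0,17]
After op 13 (STO M1): stack=[19] mem=[0,9,0,17]
After op 14 (pop): stack=[empty] mem=[0,9,0,17]
After op 15 (push 7): stack=[7] mem=[0,9,0,17]
After op 16 (RCL M1): stack=[7,9] mem=[0,9,0,17]

Answer: 0 9 0 17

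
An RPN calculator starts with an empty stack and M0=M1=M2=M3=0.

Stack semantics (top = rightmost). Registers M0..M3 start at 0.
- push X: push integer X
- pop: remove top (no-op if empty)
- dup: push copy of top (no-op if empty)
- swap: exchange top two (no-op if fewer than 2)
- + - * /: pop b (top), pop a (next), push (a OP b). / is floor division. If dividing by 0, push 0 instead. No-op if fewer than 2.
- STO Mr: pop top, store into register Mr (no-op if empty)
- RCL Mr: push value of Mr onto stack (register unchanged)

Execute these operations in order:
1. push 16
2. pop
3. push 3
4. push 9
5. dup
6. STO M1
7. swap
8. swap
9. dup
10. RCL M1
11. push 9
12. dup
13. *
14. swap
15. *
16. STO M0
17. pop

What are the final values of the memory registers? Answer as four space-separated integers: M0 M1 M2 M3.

After op 1 (push 16): stack=[16] mem=[0,0,0,0]
After op 2 (pop): stack=[empty] mem=[0,0,0,0]
After op 3 (push 3): stack=[3] mem=[0,0,0,0]
After op 4 (push 9): stack=[3,9] mem=[0,0,0,0]
After op 5 (dup): stack=[3,9,9] mem=[0,0,0,0]
After op 6 (STO M1): stack=[3,9] mem=[0,9,0,0]
After op 7 (swap): stack=[9,3] mem=[0,9,0,0]
After op 8 (swap): stack=[3,9] mem=[0,9,0,0]
After op 9 (dup): stack=[3,9,9] mem=[0,9,0,0]
After op 10 (RCL M1): stack=[3,9,9,9] mem=[0,9,0,0]
After op 11 (push 9): stack=[3,9,9,9,9] mem=[0,9,0,0]
After op 12 (dup): stack=[3,9,9,9,9,9] mem=[0,9,0,0]
After op 13 (*): stack=[3,9,9,9,81] mem=[0,9,0,0]
After op 14 (swap): stack=[3,9,9,81,9] mem=[0,9,0,0]
After op 15 (*): stack=[3,9,9,729] mem=[0,9,0,0]
After op 16 (STO M0): stack=[3,9,9] mem=[729,9,0,0]
After op 17 (pop): stack=[3,9] mem=[729,9,0,0]

Answer: 729 9 0 0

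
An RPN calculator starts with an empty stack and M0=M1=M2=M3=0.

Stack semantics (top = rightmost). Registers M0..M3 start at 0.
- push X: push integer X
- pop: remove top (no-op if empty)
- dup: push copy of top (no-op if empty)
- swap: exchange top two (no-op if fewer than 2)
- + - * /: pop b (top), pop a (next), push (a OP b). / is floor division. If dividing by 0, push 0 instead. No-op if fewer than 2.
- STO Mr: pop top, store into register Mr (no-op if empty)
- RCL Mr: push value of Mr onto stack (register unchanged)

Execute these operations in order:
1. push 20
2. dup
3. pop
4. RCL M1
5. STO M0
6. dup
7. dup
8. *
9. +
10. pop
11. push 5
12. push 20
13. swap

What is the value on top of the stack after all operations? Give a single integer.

After op 1 (push 20): stack=[20] mem=[0,0,0,0]
After op 2 (dup): stack=[20,20] mem=[0,0,0,0]
After op 3 (pop): stack=[20] mem=[0,0,0,0]
After op 4 (RCL M1): stack=[20,0] mem=[0,0,0,0]
After op 5 (STO M0): stack=[20] mem=[0,0,0,0]
After op 6 (dup): stack=[20,20] mem=[0,0,0,0]
After op 7 (dup): stack=[20,20,20] mem=[0,0,0,0]
After op 8 (*): stack=[20,400] mem=[0,0,0,0]
After op 9 (+): stack=[420] mem=[0,0,0,0]
After op 10 (pop): stack=[empty] mem=[0,0,0,0]
After op 11 (push 5): stack=[5] mem=[0,0,0,0]
After op 12 (push 20): stack=[5,20] mem=[0,0,0,0]
After op 13 (swap): stack=[20,5] mem=[0,0,0,0]

Answer: 5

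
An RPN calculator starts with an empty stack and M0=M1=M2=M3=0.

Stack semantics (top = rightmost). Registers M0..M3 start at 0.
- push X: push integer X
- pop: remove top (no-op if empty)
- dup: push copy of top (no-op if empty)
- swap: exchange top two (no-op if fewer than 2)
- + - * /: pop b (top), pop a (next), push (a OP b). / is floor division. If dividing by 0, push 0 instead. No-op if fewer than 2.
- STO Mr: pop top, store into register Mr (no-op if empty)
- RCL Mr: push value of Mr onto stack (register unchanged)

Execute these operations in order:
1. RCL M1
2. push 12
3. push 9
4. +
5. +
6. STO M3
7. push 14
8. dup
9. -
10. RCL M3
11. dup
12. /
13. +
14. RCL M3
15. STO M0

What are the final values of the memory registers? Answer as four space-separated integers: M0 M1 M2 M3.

Answer: 21 0 0 21

Derivation:
After op 1 (RCL M1): stack=[0] mem=[0,0,0,0]
After op 2 (push 12): stack=[0,12] mem=[0,0,0,0]
After op 3 (push 9): stack=[0,12,9] mem=[0,0,0,0]
After op 4 (+): stack=[0,21] mem=[0,0,0,0]
After op 5 (+): stack=[21] mem=[0,0,0,0]
After op 6 (STO M3): stack=[empty] mem=[0,0,0,21]
After op 7 (push 14): stack=[14] mem=[0,0,0,21]
After op 8 (dup): stack=[14,14] mem=[0,0,0,21]
After op 9 (-): stack=[0] mem=[0,0,0,21]
After op 10 (RCL M3): stack=[0,21] mem=[0,0,0,21]
After op 11 (dup): stack=[0,21,21] mem=[0,0,0,21]
After op 12 (/): stack=[0,1] mem=[0,0,0,21]
After op 13 (+): stack=[1] mem=[0,0,0,21]
After op 14 (RCL M3): stack=[1,21] mem=[0,0,0,21]
After op 15 (STO M0): stack=[1] mem=[21,0,0,21]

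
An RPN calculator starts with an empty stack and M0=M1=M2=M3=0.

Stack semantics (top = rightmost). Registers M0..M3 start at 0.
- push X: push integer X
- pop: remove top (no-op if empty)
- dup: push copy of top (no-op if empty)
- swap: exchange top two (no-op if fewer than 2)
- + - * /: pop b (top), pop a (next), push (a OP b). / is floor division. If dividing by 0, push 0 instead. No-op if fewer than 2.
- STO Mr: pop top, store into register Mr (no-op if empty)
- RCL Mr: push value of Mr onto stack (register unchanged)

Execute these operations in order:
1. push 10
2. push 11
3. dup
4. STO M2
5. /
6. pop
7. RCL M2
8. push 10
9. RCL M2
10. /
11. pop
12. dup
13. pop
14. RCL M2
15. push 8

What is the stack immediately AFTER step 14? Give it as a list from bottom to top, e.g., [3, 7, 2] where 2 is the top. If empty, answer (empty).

After op 1 (push 10): stack=[10] mem=[0,0,0,0]
After op 2 (push 11): stack=[10,11] mem=[0,0,0,0]
After op 3 (dup): stack=[10,11,11] mem=[0,0,0,0]
After op 4 (STO M2): stack=[10,11] mem=[0,0,11,0]
After op 5 (/): stack=[0] mem=[0,0,11,0]
After op 6 (pop): stack=[empty] mem=[0,0,11,0]
After op 7 (RCL M2): stack=[11] mem=[0,0,11,0]
After op 8 (push 10): stack=[11,10] mem=[0,0,11,0]
After op 9 (RCL M2): stack=[11,10,11] mem=[0,0,11,0]
After op 10 (/): stack=[11,0] mem=[0,0,11,0]
After op 11 (pop): stack=[11] mem=[0,0,11,0]
After op 12 (dup): stack=[11,11] mem=[0,0,11,0]
After op 13 (pop): stack=[11] mem=[0,0,11,0]
After op 14 (RCL M2): stack=[11,11] mem=[0,0,11,0]

[11, 11]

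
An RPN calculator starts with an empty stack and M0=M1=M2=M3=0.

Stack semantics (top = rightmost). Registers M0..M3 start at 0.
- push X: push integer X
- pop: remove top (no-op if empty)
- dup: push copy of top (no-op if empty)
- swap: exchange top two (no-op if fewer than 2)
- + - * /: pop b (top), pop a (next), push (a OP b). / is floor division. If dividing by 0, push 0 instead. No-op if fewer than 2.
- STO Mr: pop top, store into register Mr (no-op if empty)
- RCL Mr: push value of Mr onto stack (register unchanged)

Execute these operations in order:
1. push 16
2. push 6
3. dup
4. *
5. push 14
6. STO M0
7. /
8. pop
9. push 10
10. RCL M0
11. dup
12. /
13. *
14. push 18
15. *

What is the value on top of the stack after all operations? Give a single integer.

After op 1 (push 16): stack=[16] mem=[0,0,0,0]
After op 2 (push 6): stack=[16,6] mem=[0,0,0,0]
After op 3 (dup): stack=[16,6,6] mem=[0,0,0,0]
After op 4 (*): stack=[16,36] mem=[0,0,0,0]
After op 5 (push 14): stack=[16,36,14] mem=[0,0,0,0]
After op 6 (STO M0): stack=[16,36] mem=[14,0,0,0]
After op 7 (/): stack=[0] mem=[14,0,0,0]
After op 8 (pop): stack=[empty] mem=[14,0,0,0]
After op 9 (push 10): stack=[10] mem=[14,0,0,0]
After op 10 (RCL M0): stack=[10,14] mem=[14,0,0,0]
After op 11 (dup): stack=[10,14,14] mem=[14,0,0,0]
After op 12 (/): stack=[10,1] mem=[14,0,0,0]
After op 13 (*): stack=[10] mem=[14,0,0,0]
After op 14 (push 18): stack=[10,18] mem=[14,0,0,0]
After op 15 (*): stack=[180] mem=[14,0,0,0]

Answer: 180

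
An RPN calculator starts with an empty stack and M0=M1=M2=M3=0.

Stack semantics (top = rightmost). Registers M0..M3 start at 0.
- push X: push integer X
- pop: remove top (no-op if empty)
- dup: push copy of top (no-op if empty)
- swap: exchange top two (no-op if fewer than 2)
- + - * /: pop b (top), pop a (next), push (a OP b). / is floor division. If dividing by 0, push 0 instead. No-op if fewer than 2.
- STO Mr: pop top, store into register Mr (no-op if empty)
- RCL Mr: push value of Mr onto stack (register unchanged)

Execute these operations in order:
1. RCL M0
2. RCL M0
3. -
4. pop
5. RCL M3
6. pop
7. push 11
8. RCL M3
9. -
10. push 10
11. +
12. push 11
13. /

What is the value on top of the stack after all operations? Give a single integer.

After op 1 (RCL M0): stack=[0] mem=[0,0,0,0]
After op 2 (RCL M0): stack=[0,0] mem=[0,0,0,0]
After op 3 (-): stack=[0] mem=[0,0,0,0]
After op 4 (pop): stack=[empty] mem=[0,0,0,0]
After op 5 (RCL M3): stack=[0] mem=[0,0,0,0]
After op 6 (pop): stack=[empty] mem=[0,0,0,0]
After op 7 (push 11): stack=[11] mem=[0,0,0,0]
After op 8 (RCL M3): stack=[11,0] mem=[0,0,0,0]
After op 9 (-): stack=[11] mem=[0,0,0,0]
After op 10 (push 10): stack=[11,10] mem=[0,0,0,0]
After op 11 (+): stack=[21] mem=[0,0,0,0]
After op 12 (push 11): stack=[21,11] mem=[0,0,0,0]
After op 13 (/): stack=[1] mem=[0,0,0,0]

Answer: 1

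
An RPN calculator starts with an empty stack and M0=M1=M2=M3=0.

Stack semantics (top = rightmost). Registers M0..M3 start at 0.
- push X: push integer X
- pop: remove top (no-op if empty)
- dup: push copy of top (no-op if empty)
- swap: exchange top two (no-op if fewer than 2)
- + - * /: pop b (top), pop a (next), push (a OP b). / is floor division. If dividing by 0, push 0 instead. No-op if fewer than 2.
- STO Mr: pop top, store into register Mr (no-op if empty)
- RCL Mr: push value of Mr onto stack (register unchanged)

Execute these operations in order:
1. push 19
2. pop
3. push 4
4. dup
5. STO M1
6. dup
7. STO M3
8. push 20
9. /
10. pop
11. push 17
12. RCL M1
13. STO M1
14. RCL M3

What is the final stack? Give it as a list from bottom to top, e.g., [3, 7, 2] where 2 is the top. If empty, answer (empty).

After op 1 (push 19): stack=[19] mem=[0,0,0,0]
After op 2 (pop): stack=[empty] mem=[0,0,0,0]
After op 3 (push 4): stack=[4] mem=[0,0,0,0]
After op 4 (dup): stack=[4,4] mem=[0,0,0,0]
After op 5 (STO M1): stack=[4] mem=[0,4,0,0]
After op 6 (dup): stack=[4,4] mem=[0,4,0,0]
After op 7 (STO M3): stack=[4] mem=[0,4,0,4]
After op 8 (push 20): stack=[4,20] mem=[0,4,0,4]
After op 9 (/): stack=[0] mem=[0,4,0,4]
After op 10 (pop): stack=[empty] mem=[0,4,0,4]
After op 11 (push 17): stack=[17] mem=[0,4,0,4]
After op 12 (RCL M1): stack=[17,4] mem=[0,4,0,4]
After op 13 (STO M1): stack=[17] mem=[0,4,0,4]
After op 14 (RCL M3): stack=[17,4] mem=[0,4,0,4]

Answer: [17, 4]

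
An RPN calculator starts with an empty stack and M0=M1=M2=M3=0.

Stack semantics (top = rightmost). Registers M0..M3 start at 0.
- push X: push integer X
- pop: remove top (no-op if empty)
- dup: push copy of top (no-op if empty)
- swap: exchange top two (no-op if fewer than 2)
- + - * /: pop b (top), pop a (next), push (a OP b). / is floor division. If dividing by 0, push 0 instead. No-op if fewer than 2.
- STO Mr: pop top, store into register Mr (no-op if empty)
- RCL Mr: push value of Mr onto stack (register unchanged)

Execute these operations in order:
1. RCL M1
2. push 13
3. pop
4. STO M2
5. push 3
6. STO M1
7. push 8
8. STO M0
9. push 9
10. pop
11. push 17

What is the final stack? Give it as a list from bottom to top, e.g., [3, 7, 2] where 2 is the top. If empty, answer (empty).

After op 1 (RCL M1): stack=[0] mem=[0,0,0,0]
After op 2 (push 13): stack=[0,13] mem=[0,0,0,0]
After op 3 (pop): stack=[0] mem=[0,0,0,0]
After op 4 (STO M2): stack=[empty] mem=[0,0,0,0]
After op 5 (push 3): stack=[3] mem=[0,0,0,0]
After op 6 (STO M1): stack=[empty] mem=[0,3,0,0]
After op 7 (push 8): stack=[8] mem=[0,3,0,0]
After op 8 (STO M0): stack=[empty] mem=[8,3,0,0]
After op 9 (push 9): stack=[9] mem=[8,3,0,0]
After op 10 (pop): stack=[empty] mem=[8,3,0,0]
After op 11 (push 17): stack=[17] mem=[8,3,0,0]

Answer: [17]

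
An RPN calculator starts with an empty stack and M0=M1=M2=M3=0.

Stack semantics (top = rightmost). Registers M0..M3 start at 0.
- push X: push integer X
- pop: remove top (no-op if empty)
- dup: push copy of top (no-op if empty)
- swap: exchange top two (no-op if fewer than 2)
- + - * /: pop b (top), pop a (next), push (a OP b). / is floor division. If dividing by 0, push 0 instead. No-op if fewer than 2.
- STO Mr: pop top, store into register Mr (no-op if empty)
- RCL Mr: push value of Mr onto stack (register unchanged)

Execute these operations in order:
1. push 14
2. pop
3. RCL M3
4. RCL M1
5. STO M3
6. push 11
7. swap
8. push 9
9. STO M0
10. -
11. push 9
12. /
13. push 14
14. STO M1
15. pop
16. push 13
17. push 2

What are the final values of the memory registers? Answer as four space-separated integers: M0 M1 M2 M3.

After op 1 (push 14): stack=[14] mem=[0,0,0,0]
After op 2 (pop): stack=[empty] mem=[0,0,0,0]
After op 3 (RCL M3): stack=[0] mem=[0,0,0,0]
After op 4 (RCL M1): stack=[0,0] mem=[0,0,0,0]
After op 5 (STO M3): stack=[0] mem=[0,0,0,0]
After op 6 (push 11): stack=[0,11] mem=[0,0,0,0]
After op 7 (swap): stack=[11,0] mem=[0,0,0,0]
After op 8 (push 9): stack=[11,0,9] mem=[0,0,0,0]
After op 9 (STO M0): stack=[11,0] mem=[9,0,0,0]
After op 10 (-): stack=[11] mem=[9,0,0,0]
After op 11 (push 9): stack=[11,9] mem=[9,0,0,0]
After op 12 (/): stack=[1] mem=[9,0,0,0]
After op 13 (push 14): stack=[1,14] mem=[9,0,0,0]
After op 14 (STO M1): stack=[1] mem=[9,14,0,0]
After op 15 (pop): stack=[empty] mem=[9,14,0,0]
After op 16 (push 13): stack=[13] mem=[9,14,0,0]
After op 17 (push 2): stack=[13,2] mem=[9,14,0,0]

Answer: 9 14 0 0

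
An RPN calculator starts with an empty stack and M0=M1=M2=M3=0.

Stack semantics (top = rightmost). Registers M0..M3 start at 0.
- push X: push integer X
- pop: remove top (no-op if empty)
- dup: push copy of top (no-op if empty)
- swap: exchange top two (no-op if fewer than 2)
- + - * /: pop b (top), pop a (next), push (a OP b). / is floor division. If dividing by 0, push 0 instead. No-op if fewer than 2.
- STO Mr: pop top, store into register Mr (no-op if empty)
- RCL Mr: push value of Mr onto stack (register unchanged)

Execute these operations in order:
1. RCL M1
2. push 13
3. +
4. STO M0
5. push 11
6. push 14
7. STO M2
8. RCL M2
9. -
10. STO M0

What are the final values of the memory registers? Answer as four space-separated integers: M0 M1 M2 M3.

After op 1 (RCL M1): stack=[0] mem=[0,0,0,0]
After op 2 (push 13): stack=[0,13] mem=[0,0,0,0]
After op 3 (+): stack=[13] mem=[0,0,0,0]
After op 4 (STO M0): stack=[empty] mem=[13,0,0,0]
After op 5 (push 11): stack=[11] mem=[13,0,0,0]
After op 6 (push 14): stack=[11,14] mem=[13,0,0,0]
After op 7 (STO M2): stack=[11] mem=[13,0,14,0]
After op 8 (RCL M2): stack=[11,14] mem=[13,0,14,0]
After op 9 (-): stack=[-3] mem=[13,0,14,0]
After op 10 (STO M0): stack=[empty] mem=[-3,0,14,0]

Answer: -3 0 14 0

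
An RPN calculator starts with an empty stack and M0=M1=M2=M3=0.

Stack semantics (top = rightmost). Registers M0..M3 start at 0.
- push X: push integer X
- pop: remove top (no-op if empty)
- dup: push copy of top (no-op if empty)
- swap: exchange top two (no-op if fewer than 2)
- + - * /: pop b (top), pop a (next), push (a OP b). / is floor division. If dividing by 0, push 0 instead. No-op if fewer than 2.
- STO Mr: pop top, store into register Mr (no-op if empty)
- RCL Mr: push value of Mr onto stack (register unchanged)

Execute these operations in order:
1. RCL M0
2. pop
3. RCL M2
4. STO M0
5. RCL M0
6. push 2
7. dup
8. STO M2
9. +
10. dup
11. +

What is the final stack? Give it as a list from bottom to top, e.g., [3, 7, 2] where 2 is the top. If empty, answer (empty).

Answer: [4]

Derivation:
After op 1 (RCL M0): stack=[0] mem=[0,0,0,0]
After op 2 (pop): stack=[empty] mem=[0,0,0,0]
After op 3 (RCL M2): stack=[0] mem=[0,0,0,0]
After op 4 (STO M0): stack=[empty] mem=[0,0,0,0]
After op 5 (RCL M0): stack=[0] mem=[0,0,0,0]
After op 6 (push 2): stack=[0,2] mem=[0,0,0,0]
After op 7 (dup): stack=[0,2,2] mem=[0,0,0,0]
After op 8 (STO M2): stack=[0,2] mem=[0,0,2,0]
After op 9 (+): stack=[2] mem=[0,0,2,0]
After op 10 (dup): stack=[2,2] mem=[0,0,2,0]
After op 11 (+): stack=[4] mem=[0,0,2,0]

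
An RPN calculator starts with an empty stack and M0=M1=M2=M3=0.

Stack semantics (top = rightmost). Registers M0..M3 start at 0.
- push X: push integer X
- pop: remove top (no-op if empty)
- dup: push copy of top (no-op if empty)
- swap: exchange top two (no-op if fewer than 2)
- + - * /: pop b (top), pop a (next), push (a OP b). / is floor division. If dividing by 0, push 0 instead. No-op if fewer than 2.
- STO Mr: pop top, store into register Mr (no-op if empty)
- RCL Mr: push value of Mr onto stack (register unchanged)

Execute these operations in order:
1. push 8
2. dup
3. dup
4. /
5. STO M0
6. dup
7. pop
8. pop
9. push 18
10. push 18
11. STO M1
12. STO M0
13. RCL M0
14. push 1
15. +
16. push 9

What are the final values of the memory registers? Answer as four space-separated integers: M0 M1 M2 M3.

After op 1 (push 8): stack=[8] mem=[0,0,0,0]
After op 2 (dup): stack=[8,8] mem=[0,0,0,0]
After op 3 (dup): stack=[8,8,8] mem=[0,0,0,0]
After op 4 (/): stack=[8,1] mem=[0,0,0,0]
After op 5 (STO M0): stack=[8] mem=[1,0,0,0]
After op 6 (dup): stack=[8,8] mem=[1,0,0,0]
After op 7 (pop): stack=[8] mem=[1,0,0,0]
After op 8 (pop): stack=[empty] mem=[1,0,0,0]
After op 9 (push 18): stack=[18] mem=[1,0,0,0]
After op 10 (push 18): stack=[18,18] mem=[1,0,0,0]
After op 11 (STO M1): stack=[18] mem=[1,18,0,0]
After op 12 (STO M0): stack=[empty] mem=[18,18,0,0]
After op 13 (RCL M0): stack=[18] mem=[18,18,0,0]
After op 14 (push 1): stack=[18,1] mem=[18,18,0,0]
After op 15 (+): stack=[19] mem=[18,18,0,0]
After op 16 (push 9): stack=[19,9] mem=[18,18,0,0]

Answer: 18 18 0 0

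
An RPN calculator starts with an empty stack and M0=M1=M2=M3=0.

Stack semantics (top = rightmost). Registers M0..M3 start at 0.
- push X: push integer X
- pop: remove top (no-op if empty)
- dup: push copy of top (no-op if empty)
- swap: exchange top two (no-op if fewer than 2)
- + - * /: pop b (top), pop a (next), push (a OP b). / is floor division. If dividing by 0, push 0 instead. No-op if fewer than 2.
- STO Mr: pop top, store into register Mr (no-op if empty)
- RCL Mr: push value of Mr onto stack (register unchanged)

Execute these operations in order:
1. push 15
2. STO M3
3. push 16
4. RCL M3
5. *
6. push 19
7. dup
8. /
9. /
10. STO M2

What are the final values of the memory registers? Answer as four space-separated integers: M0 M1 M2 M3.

Answer: 0 0 240 15

Derivation:
After op 1 (push 15): stack=[15] mem=[0,0,0,0]
After op 2 (STO M3): stack=[empty] mem=[0,0,0,15]
After op 3 (push 16): stack=[16] mem=[0,0,0,15]
After op 4 (RCL M3): stack=[16,15] mem=[0,0,0,15]
After op 5 (*): stack=[240] mem=[0,0,0,15]
After op 6 (push 19): stack=[240,19] mem=[0,0,0,15]
After op 7 (dup): stack=[240,19,19] mem=[0,0,0,15]
After op 8 (/): stack=[240,1] mem=[0,0,0,15]
After op 9 (/): stack=[240] mem=[0,0,0,15]
After op 10 (STO M2): stack=[empty] mem=[0,0,240,15]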